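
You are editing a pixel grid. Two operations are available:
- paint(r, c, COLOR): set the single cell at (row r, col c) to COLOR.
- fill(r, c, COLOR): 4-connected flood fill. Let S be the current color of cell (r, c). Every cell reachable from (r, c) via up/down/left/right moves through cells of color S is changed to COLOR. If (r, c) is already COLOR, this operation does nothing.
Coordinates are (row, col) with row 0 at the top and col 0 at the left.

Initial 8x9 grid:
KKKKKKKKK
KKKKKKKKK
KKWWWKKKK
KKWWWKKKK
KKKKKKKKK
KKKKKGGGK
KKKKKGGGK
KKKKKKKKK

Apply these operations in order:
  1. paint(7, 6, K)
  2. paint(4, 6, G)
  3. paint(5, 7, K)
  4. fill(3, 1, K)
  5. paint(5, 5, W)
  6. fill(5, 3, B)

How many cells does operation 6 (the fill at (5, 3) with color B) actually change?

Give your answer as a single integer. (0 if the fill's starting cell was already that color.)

Answer: 60

Derivation:
After op 1 paint(7,6,K):
KKKKKKKKK
KKKKKKKKK
KKWWWKKKK
KKWWWKKKK
KKKKKKKKK
KKKKKGGGK
KKKKKGGGK
KKKKKKKKK
After op 2 paint(4,6,G):
KKKKKKKKK
KKKKKKKKK
KKWWWKKKK
KKWWWKKKK
KKKKKKGKK
KKKKKGGGK
KKKKKGGGK
KKKKKKKKK
After op 3 paint(5,7,K):
KKKKKKKKK
KKKKKKKKK
KKWWWKKKK
KKWWWKKKK
KKKKKKGKK
KKKKKGGKK
KKKKKGGGK
KKKKKKKKK
After op 4 fill(3,1,K) [0 cells changed]:
KKKKKKKKK
KKKKKKKKK
KKWWWKKKK
KKWWWKKKK
KKKKKKGKK
KKKKKGGKK
KKKKKGGGK
KKKKKKKKK
After op 5 paint(5,5,W):
KKKKKKKKK
KKKKKKKKK
KKWWWKKKK
KKWWWKKKK
KKKKKKGKK
KKKKKWGKK
KKKKKGGGK
KKKKKKKKK
After op 6 fill(5,3,B) [60 cells changed]:
BBBBBBBBB
BBBBBBBBB
BBWWWBBBB
BBWWWBBBB
BBBBBBGBB
BBBBBWGBB
BBBBBGGGB
BBBBBBBBB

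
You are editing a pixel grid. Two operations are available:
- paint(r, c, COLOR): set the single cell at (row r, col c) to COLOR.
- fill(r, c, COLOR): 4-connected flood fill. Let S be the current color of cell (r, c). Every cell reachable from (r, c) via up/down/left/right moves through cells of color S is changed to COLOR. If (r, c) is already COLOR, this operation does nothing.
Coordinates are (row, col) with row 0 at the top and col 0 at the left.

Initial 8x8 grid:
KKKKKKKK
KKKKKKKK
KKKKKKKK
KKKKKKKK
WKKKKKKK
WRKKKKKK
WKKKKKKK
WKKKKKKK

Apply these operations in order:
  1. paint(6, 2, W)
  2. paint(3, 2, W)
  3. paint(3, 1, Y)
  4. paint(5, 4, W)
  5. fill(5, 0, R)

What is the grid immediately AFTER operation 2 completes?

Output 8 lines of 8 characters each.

After op 1 paint(6,2,W):
KKKKKKKK
KKKKKKKK
KKKKKKKK
KKKKKKKK
WKKKKKKK
WRKKKKKK
WKWKKKKK
WKKKKKKK
After op 2 paint(3,2,W):
KKKKKKKK
KKKKKKKK
KKKKKKKK
KKWKKKKK
WKKKKKKK
WRKKKKKK
WKWKKKKK
WKKKKKKK

Answer: KKKKKKKK
KKKKKKKK
KKKKKKKK
KKWKKKKK
WKKKKKKK
WRKKKKKK
WKWKKKKK
WKKKKKKK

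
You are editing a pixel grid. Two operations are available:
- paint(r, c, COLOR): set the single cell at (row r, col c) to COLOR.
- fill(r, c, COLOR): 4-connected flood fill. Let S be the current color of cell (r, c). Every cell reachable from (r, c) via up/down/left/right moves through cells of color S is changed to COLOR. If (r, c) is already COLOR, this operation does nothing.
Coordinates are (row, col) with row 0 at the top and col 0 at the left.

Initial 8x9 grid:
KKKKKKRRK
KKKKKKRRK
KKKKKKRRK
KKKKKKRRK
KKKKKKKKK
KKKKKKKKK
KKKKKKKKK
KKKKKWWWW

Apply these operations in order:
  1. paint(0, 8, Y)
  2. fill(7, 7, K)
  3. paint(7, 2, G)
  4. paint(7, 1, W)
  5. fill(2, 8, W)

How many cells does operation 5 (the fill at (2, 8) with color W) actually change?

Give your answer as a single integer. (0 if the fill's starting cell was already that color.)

After op 1 paint(0,8,Y):
KKKKKKRRY
KKKKKKRRK
KKKKKKRRK
KKKKKKRRK
KKKKKKKKK
KKKKKKKKK
KKKKKKKKK
KKKKKWWWW
After op 2 fill(7,7,K) [4 cells changed]:
KKKKKKRRY
KKKKKKRRK
KKKKKKRRK
KKKKKKRRK
KKKKKKKKK
KKKKKKKKK
KKKKKKKKK
KKKKKKKKK
After op 3 paint(7,2,G):
KKKKKKRRY
KKKKKKRRK
KKKKKKRRK
KKKKKKRRK
KKKKKKKKK
KKKKKKKKK
KKKKKKKKK
KKGKKKKKK
After op 4 paint(7,1,W):
KKKKKKRRY
KKKKKKRRK
KKKKKKRRK
KKKKKKRRK
KKKKKKKKK
KKKKKKKKK
KKKKKKKKK
KWGKKKKKK
After op 5 fill(2,8,W) [61 cells changed]:
WWWWWWRRY
WWWWWWRRW
WWWWWWRRW
WWWWWWRRW
WWWWWWWWW
WWWWWWWWW
WWWWWWWWW
WWGWWWWWW

Answer: 61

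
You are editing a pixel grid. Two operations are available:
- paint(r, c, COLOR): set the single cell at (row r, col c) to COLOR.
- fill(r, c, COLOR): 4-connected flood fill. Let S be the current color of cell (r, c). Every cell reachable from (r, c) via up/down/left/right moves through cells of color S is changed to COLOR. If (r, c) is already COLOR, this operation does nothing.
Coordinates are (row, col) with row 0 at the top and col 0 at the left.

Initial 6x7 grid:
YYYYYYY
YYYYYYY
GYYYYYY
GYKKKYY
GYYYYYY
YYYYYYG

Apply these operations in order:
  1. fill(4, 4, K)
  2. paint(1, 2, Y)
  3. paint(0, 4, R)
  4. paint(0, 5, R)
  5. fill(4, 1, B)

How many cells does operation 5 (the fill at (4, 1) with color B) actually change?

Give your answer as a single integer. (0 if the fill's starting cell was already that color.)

Answer: 35

Derivation:
After op 1 fill(4,4,K) [35 cells changed]:
KKKKKKK
KKKKKKK
GKKKKKK
GKKKKKK
GKKKKKK
KKKKKKG
After op 2 paint(1,2,Y):
KKKKKKK
KKYKKKK
GKKKKKK
GKKKKKK
GKKKKKK
KKKKKKG
After op 3 paint(0,4,R):
KKKKRKK
KKYKKKK
GKKKKKK
GKKKKKK
GKKKKKK
KKKKKKG
After op 4 paint(0,5,R):
KKKKRRK
KKYKKKK
GKKKKKK
GKKKKKK
GKKKKKK
KKKKKKG
After op 5 fill(4,1,B) [35 cells changed]:
BBBBRRB
BBYBBBB
GBBBBBB
GBBBBBB
GBBBBBB
BBBBBBG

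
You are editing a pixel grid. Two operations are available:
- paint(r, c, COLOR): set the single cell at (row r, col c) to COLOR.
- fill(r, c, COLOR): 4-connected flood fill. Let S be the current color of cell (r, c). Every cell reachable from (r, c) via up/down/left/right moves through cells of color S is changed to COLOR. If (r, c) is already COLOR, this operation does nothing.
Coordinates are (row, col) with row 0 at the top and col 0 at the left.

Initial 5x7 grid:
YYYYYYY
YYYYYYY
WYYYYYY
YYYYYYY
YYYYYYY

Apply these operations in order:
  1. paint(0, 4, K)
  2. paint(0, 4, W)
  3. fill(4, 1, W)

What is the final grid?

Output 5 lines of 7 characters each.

Answer: WWWWWWW
WWWWWWW
WWWWWWW
WWWWWWW
WWWWWWW

Derivation:
After op 1 paint(0,4,K):
YYYYKYY
YYYYYYY
WYYYYYY
YYYYYYY
YYYYYYY
After op 2 paint(0,4,W):
YYYYWYY
YYYYYYY
WYYYYYY
YYYYYYY
YYYYYYY
After op 3 fill(4,1,W) [33 cells changed]:
WWWWWWW
WWWWWWW
WWWWWWW
WWWWWWW
WWWWWWW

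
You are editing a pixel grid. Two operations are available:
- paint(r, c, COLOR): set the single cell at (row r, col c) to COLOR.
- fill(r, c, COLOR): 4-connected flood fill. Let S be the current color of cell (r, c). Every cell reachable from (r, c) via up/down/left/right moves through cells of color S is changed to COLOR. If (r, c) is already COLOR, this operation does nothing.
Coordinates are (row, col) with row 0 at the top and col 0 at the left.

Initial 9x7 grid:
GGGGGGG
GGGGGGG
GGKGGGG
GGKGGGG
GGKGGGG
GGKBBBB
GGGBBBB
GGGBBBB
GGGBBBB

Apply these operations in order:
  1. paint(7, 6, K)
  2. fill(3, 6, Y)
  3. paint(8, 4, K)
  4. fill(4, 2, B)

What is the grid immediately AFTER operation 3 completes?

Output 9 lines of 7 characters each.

After op 1 paint(7,6,K):
GGGGGGG
GGGGGGG
GGKGGGG
GGKGGGG
GGKGGGG
GGKBBBB
GGGBBBB
GGGBBBK
GGGBBBB
After op 2 fill(3,6,Y) [43 cells changed]:
YYYYYYY
YYYYYYY
YYKYYYY
YYKYYYY
YYKYYYY
YYKBBBB
YYYBBBB
YYYBBBK
YYYBBBB
After op 3 paint(8,4,K):
YYYYYYY
YYYYYYY
YYKYYYY
YYKYYYY
YYKYYYY
YYKBBBB
YYYBBBB
YYYBBBK
YYYBKBB

Answer: YYYYYYY
YYYYYYY
YYKYYYY
YYKYYYY
YYKYYYY
YYKBBBB
YYYBBBB
YYYBBBK
YYYBKBB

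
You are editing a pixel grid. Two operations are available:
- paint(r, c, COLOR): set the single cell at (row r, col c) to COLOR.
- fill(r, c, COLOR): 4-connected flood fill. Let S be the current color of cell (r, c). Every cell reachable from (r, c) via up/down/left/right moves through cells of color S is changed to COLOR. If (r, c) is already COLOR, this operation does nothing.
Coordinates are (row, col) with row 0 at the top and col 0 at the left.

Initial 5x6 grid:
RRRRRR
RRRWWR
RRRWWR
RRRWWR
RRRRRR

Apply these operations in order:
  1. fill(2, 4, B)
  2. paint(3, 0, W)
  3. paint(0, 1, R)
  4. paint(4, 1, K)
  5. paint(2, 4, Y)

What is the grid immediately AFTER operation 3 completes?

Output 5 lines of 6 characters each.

After op 1 fill(2,4,B) [6 cells changed]:
RRRRRR
RRRBBR
RRRBBR
RRRBBR
RRRRRR
After op 2 paint(3,0,W):
RRRRRR
RRRBBR
RRRBBR
WRRBBR
RRRRRR
After op 3 paint(0,1,R):
RRRRRR
RRRBBR
RRRBBR
WRRBBR
RRRRRR

Answer: RRRRRR
RRRBBR
RRRBBR
WRRBBR
RRRRRR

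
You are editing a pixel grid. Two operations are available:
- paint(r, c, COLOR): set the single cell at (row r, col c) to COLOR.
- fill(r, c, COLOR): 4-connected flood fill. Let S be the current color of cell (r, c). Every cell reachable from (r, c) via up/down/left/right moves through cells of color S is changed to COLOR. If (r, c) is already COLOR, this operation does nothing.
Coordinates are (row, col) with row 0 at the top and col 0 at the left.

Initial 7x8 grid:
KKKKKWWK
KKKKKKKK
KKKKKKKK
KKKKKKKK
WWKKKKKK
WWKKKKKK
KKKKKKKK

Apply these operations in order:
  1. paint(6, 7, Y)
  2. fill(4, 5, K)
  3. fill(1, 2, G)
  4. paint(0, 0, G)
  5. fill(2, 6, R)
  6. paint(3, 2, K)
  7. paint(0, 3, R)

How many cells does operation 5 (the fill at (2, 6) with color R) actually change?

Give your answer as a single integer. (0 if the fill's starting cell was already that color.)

After op 1 paint(6,7,Y):
KKKKKWWK
KKKKKKKK
KKKKKKKK
KKKKKKKK
WWKKKKKK
WWKKKKKK
KKKKKKKY
After op 2 fill(4,5,K) [0 cells changed]:
KKKKKWWK
KKKKKKKK
KKKKKKKK
KKKKKKKK
WWKKKKKK
WWKKKKKK
KKKKKKKY
After op 3 fill(1,2,G) [49 cells changed]:
GGGGGWWG
GGGGGGGG
GGGGGGGG
GGGGGGGG
WWGGGGGG
WWGGGGGG
GGGGGGGY
After op 4 paint(0,0,G):
GGGGGWWG
GGGGGGGG
GGGGGGGG
GGGGGGGG
WWGGGGGG
WWGGGGGG
GGGGGGGY
After op 5 fill(2,6,R) [49 cells changed]:
RRRRRWWR
RRRRRRRR
RRRRRRRR
RRRRRRRR
WWRRRRRR
WWRRRRRR
RRRRRRRY

Answer: 49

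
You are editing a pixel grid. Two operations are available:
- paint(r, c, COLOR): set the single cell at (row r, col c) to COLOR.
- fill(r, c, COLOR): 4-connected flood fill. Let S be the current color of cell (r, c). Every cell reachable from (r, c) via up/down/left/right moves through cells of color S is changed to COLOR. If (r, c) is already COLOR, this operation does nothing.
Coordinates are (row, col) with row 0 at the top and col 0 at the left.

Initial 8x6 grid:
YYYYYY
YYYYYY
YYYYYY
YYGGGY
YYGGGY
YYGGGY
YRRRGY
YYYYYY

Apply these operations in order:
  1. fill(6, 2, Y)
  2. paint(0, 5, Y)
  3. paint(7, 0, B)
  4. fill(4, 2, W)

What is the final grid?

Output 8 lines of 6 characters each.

Answer: YYYYYY
YYYYYY
YYYYYY
YYWWWY
YYWWWY
YYWWWY
YYYYWY
BYYYYY

Derivation:
After op 1 fill(6,2,Y) [3 cells changed]:
YYYYYY
YYYYYY
YYYYYY
YYGGGY
YYGGGY
YYGGGY
YYYYGY
YYYYYY
After op 2 paint(0,5,Y):
YYYYYY
YYYYYY
YYYYYY
YYGGGY
YYGGGY
YYGGGY
YYYYGY
YYYYYY
After op 3 paint(7,0,B):
YYYYYY
YYYYYY
YYYYYY
YYGGGY
YYGGGY
YYGGGY
YYYYGY
BYYYYY
After op 4 fill(4,2,W) [10 cells changed]:
YYYYYY
YYYYYY
YYYYYY
YYWWWY
YYWWWY
YYWWWY
YYYYWY
BYYYYY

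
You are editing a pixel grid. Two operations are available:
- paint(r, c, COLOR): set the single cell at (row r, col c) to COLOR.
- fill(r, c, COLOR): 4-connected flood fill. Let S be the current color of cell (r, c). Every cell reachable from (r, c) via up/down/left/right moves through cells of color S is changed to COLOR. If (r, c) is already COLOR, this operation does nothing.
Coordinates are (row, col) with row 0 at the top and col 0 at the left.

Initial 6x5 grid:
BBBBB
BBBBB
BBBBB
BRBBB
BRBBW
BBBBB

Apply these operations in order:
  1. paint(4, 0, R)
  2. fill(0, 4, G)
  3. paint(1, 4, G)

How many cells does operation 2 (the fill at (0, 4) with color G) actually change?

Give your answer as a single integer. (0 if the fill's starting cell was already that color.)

After op 1 paint(4,0,R):
BBBBB
BBBBB
BBBBB
BRBBB
RRBBW
BBBBB
After op 2 fill(0,4,G) [26 cells changed]:
GGGGG
GGGGG
GGGGG
GRGGG
RRGGW
GGGGG

Answer: 26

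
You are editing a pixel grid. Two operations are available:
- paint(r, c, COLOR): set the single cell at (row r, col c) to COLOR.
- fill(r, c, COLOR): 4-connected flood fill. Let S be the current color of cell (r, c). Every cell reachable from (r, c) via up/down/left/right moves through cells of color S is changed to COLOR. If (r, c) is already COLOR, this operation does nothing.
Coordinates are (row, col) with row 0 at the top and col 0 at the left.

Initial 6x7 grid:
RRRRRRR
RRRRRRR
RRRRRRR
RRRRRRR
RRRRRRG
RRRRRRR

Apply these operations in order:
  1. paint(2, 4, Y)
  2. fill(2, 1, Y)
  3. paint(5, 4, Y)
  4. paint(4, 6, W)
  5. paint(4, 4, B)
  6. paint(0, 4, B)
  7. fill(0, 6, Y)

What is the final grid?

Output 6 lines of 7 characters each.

After op 1 paint(2,4,Y):
RRRRRRR
RRRRRRR
RRRRYRR
RRRRRRR
RRRRRRG
RRRRRRR
After op 2 fill(2,1,Y) [40 cells changed]:
YYYYYYY
YYYYYYY
YYYYYYY
YYYYYYY
YYYYYYG
YYYYYYY
After op 3 paint(5,4,Y):
YYYYYYY
YYYYYYY
YYYYYYY
YYYYYYY
YYYYYYG
YYYYYYY
After op 4 paint(4,6,W):
YYYYYYY
YYYYYYY
YYYYYYY
YYYYYYY
YYYYYYW
YYYYYYY
After op 5 paint(4,4,B):
YYYYYYY
YYYYYYY
YYYYYYY
YYYYYYY
YYYYBYW
YYYYYYY
After op 6 paint(0,4,B):
YYYYBYY
YYYYYYY
YYYYYYY
YYYYYYY
YYYYBYW
YYYYYYY
After op 7 fill(0,6,Y) [0 cells changed]:
YYYYBYY
YYYYYYY
YYYYYYY
YYYYYYY
YYYYBYW
YYYYYYY

Answer: YYYYBYY
YYYYYYY
YYYYYYY
YYYYYYY
YYYYBYW
YYYYYYY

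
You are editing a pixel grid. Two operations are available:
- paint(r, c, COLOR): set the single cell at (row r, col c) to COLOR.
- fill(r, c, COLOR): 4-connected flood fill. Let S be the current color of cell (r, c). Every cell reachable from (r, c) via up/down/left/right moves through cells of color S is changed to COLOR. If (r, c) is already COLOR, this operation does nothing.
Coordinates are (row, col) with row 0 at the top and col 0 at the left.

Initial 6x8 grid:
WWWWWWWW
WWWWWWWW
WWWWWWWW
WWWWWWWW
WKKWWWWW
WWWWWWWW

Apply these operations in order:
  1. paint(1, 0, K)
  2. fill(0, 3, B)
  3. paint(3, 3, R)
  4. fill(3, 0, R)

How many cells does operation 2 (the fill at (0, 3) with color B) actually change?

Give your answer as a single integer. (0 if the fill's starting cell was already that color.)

After op 1 paint(1,0,K):
WWWWWWWW
KWWWWWWW
WWWWWWWW
WWWWWWWW
WKKWWWWW
WWWWWWWW
After op 2 fill(0,3,B) [45 cells changed]:
BBBBBBBB
KBBBBBBB
BBBBBBBB
BBBBBBBB
BKKBBBBB
BBBBBBBB

Answer: 45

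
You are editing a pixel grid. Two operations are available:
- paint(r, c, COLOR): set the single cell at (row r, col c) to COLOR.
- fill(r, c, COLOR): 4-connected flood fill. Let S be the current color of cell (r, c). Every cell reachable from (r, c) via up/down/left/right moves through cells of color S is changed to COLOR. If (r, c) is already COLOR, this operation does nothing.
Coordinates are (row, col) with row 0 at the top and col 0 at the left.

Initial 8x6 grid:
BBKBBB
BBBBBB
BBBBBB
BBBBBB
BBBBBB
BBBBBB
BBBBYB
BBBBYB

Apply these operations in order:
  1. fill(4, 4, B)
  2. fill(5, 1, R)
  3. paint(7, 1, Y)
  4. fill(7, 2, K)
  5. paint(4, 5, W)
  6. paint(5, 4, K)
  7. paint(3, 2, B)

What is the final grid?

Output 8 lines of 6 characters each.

After op 1 fill(4,4,B) [0 cells changed]:
BBKBBB
BBBBBB
BBBBBB
BBBBBB
BBBBBB
BBBBBB
BBBBYB
BBBBYB
After op 2 fill(5,1,R) [45 cells changed]:
RRKRRR
RRRRRR
RRRRRR
RRRRRR
RRRRRR
RRRRRR
RRRRYR
RRRRYR
After op 3 paint(7,1,Y):
RRKRRR
RRRRRR
RRRRRR
RRRRRR
RRRRRR
RRRRRR
RRRRYR
RYRRYR
After op 4 fill(7,2,K) [44 cells changed]:
KKKKKK
KKKKKK
KKKKKK
KKKKKK
KKKKKK
KKKKKK
KKKKYK
KYKKYK
After op 5 paint(4,5,W):
KKKKKK
KKKKKK
KKKKKK
KKKKKK
KKKKKW
KKKKKK
KKKKYK
KYKKYK
After op 6 paint(5,4,K):
KKKKKK
KKKKKK
KKKKKK
KKKKKK
KKKKKW
KKKKKK
KKKKYK
KYKKYK
After op 7 paint(3,2,B):
KKKKKK
KKKKKK
KKKKKK
KKBKKK
KKKKKW
KKKKKK
KKKKYK
KYKKYK

Answer: KKKKKK
KKKKKK
KKKKKK
KKBKKK
KKKKKW
KKKKKK
KKKKYK
KYKKYK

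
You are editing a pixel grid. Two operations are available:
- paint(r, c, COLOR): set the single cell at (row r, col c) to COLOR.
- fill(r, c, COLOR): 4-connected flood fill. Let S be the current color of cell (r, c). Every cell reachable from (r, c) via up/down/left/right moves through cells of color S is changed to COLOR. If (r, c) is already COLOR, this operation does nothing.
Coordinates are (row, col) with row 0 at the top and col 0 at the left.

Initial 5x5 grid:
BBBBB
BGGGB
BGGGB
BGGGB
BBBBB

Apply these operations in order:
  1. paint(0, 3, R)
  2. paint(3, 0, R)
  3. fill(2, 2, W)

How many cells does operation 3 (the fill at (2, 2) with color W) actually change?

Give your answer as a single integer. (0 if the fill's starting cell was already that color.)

After op 1 paint(0,3,R):
BBBRB
BGGGB
BGGGB
BGGGB
BBBBB
After op 2 paint(3,0,R):
BBBRB
BGGGB
BGGGB
RGGGB
BBBBB
After op 3 fill(2,2,W) [9 cells changed]:
BBBRB
BWWWB
BWWWB
RWWWB
BBBBB

Answer: 9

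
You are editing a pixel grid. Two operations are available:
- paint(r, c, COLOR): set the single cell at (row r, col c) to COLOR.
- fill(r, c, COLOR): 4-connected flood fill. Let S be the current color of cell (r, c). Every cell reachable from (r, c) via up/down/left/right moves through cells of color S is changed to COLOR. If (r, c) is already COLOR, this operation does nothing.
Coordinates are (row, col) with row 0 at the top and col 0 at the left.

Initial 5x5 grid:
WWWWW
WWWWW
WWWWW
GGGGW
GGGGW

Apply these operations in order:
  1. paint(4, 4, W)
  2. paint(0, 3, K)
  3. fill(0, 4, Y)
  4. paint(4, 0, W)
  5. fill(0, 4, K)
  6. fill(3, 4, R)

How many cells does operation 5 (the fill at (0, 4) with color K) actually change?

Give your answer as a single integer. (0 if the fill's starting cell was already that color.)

Answer: 16

Derivation:
After op 1 paint(4,4,W):
WWWWW
WWWWW
WWWWW
GGGGW
GGGGW
After op 2 paint(0,3,K):
WWWKW
WWWWW
WWWWW
GGGGW
GGGGW
After op 3 fill(0,4,Y) [16 cells changed]:
YYYKY
YYYYY
YYYYY
GGGGY
GGGGY
After op 4 paint(4,0,W):
YYYKY
YYYYY
YYYYY
GGGGY
WGGGY
After op 5 fill(0,4,K) [16 cells changed]:
KKKKK
KKKKK
KKKKK
GGGGK
WGGGK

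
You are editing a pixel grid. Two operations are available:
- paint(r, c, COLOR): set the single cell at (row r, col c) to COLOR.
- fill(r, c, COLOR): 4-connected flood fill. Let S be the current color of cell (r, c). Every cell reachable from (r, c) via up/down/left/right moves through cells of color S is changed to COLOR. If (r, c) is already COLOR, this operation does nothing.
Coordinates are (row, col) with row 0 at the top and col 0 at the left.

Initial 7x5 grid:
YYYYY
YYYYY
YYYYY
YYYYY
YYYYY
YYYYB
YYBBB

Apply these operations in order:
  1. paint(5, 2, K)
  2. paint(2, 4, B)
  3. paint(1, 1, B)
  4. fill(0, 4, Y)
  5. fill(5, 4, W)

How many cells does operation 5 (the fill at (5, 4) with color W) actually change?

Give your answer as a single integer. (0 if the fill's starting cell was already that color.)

Answer: 4

Derivation:
After op 1 paint(5,2,K):
YYYYY
YYYYY
YYYYY
YYYYY
YYYYY
YYKYB
YYBBB
After op 2 paint(2,4,B):
YYYYY
YYYYY
YYYYB
YYYYY
YYYYY
YYKYB
YYBBB
After op 3 paint(1,1,B):
YYYYY
YBYYY
YYYYB
YYYYY
YYYYY
YYKYB
YYBBB
After op 4 fill(0,4,Y) [0 cells changed]:
YYYYY
YBYYY
YYYYB
YYYYY
YYYYY
YYKYB
YYBBB
After op 5 fill(5,4,W) [4 cells changed]:
YYYYY
YBYYY
YYYYB
YYYYY
YYYYY
YYKYW
YYWWW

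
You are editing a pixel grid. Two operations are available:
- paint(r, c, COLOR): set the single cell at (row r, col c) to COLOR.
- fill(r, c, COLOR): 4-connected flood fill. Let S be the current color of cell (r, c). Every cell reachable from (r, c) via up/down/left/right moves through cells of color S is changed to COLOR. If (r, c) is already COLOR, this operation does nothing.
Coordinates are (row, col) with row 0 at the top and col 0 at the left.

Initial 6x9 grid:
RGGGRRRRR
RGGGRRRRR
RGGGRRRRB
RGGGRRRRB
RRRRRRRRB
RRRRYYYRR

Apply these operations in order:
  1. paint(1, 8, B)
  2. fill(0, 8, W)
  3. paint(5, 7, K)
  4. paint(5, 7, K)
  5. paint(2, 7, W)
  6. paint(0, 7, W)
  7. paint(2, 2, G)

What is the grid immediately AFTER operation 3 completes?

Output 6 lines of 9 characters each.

Answer: WGGGWWWWW
WGGGWWWWB
WGGGWWWWB
WGGGWWWWB
WWWWWWWWB
WWWWYYYKW

Derivation:
After op 1 paint(1,8,B):
RGGGRRRRR
RGGGRRRRB
RGGGRRRRB
RGGGRRRRB
RRRRRRRRB
RRRRYYYRR
After op 2 fill(0,8,W) [35 cells changed]:
WGGGWWWWW
WGGGWWWWB
WGGGWWWWB
WGGGWWWWB
WWWWWWWWB
WWWWYYYWW
After op 3 paint(5,7,K):
WGGGWWWWW
WGGGWWWWB
WGGGWWWWB
WGGGWWWWB
WWWWWWWWB
WWWWYYYKW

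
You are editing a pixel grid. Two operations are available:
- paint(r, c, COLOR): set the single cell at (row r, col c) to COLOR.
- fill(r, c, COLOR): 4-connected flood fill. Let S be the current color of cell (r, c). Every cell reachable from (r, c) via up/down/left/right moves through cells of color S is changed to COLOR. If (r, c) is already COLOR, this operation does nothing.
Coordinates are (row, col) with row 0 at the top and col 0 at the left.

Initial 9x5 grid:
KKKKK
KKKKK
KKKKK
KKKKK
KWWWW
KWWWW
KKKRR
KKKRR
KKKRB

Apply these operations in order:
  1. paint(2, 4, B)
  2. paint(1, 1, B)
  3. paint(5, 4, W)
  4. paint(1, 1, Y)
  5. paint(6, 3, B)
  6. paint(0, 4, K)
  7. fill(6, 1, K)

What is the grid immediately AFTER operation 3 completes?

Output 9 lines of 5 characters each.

After op 1 paint(2,4,B):
KKKKK
KKKKK
KKKKB
KKKKK
KWWWW
KWWWW
KKKRR
KKKRR
KKKRB
After op 2 paint(1,1,B):
KKKKK
KBKKK
KKKKB
KKKKK
KWWWW
KWWWW
KKKRR
KKKRR
KKKRB
After op 3 paint(5,4,W):
KKKKK
KBKKK
KKKKB
KKKKK
KWWWW
KWWWW
KKKRR
KKKRR
KKKRB

Answer: KKKKK
KBKKK
KKKKB
KKKKK
KWWWW
KWWWW
KKKRR
KKKRR
KKKRB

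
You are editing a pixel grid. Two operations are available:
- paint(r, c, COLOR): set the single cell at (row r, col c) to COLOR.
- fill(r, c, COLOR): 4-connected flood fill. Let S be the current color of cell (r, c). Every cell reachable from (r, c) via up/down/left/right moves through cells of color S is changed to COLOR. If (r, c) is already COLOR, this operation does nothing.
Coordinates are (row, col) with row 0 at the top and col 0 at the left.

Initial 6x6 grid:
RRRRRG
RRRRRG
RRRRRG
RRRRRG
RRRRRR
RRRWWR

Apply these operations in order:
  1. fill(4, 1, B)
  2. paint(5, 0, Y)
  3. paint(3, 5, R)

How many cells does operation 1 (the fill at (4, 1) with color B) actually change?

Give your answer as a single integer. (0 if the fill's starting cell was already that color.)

After op 1 fill(4,1,B) [30 cells changed]:
BBBBBG
BBBBBG
BBBBBG
BBBBBG
BBBBBB
BBBWWB

Answer: 30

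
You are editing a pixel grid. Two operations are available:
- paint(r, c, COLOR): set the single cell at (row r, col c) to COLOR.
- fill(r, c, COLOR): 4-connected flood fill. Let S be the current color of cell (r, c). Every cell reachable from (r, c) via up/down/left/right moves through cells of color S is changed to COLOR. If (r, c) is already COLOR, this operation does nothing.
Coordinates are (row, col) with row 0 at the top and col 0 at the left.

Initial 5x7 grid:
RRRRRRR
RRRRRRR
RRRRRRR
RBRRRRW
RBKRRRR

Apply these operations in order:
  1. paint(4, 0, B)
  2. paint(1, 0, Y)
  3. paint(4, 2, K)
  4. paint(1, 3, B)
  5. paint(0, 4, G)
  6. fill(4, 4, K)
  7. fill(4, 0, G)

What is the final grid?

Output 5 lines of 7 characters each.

After op 1 paint(4,0,B):
RRRRRRR
RRRRRRR
RRRRRRR
RBRRRRW
BBKRRRR
After op 2 paint(1,0,Y):
RRRRRRR
YRRRRRR
RRRRRRR
RBRRRRW
BBKRRRR
After op 3 paint(4,2,K):
RRRRRRR
YRRRRRR
RRRRRRR
RBRRRRW
BBKRRRR
After op 4 paint(1,3,B):
RRRRRRR
YRRBRRR
RRRRRRR
RBRRRRW
BBKRRRR
After op 5 paint(0,4,G):
RRRRGRR
YRRBRRR
RRRRRRR
RBRRRRW
BBKRRRR
After op 6 fill(4,4,K) [27 cells changed]:
KKKKGKK
YKKBKKK
KKKKKKK
KBKKKKW
BBKKKKK
After op 7 fill(4,0,G) [3 cells changed]:
KKKKGKK
YKKBKKK
KKKKKKK
KGKKKKW
GGKKKKK

Answer: KKKKGKK
YKKBKKK
KKKKKKK
KGKKKKW
GGKKKKK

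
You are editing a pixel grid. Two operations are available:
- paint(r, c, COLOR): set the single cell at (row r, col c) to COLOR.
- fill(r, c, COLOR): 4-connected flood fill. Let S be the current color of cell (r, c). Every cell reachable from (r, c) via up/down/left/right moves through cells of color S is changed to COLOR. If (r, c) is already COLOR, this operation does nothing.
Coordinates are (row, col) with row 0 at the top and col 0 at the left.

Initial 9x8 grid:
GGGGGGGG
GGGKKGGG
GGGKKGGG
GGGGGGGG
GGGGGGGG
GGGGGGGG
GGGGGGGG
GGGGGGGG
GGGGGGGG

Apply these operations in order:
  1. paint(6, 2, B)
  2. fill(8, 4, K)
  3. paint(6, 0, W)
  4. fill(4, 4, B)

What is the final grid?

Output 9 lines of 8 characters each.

After op 1 paint(6,2,B):
GGGGGGGG
GGGKKGGG
GGGKKGGG
GGGGGGGG
GGGGGGGG
GGGGGGGG
GGBGGGGG
GGGGGGGG
GGGGGGGG
After op 2 fill(8,4,K) [67 cells changed]:
KKKKKKKK
KKKKKKKK
KKKKKKKK
KKKKKKKK
KKKKKKKK
KKKKKKKK
KKBKKKKK
KKKKKKKK
KKKKKKKK
After op 3 paint(6,0,W):
KKKKKKKK
KKKKKKKK
KKKKKKKK
KKKKKKKK
KKKKKKKK
KKKKKKKK
WKBKKKKK
KKKKKKKK
KKKKKKKK
After op 4 fill(4,4,B) [70 cells changed]:
BBBBBBBB
BBBBBBBB
BBBBBBBB
BBBBBBBB
BBBBBBBB
BBBBBBBB
WBBBBBBB
BBBBBBBB
BBBBBBBB

Answer: BBBBBBBB
BBBBBBBB
BBBBBBBB
BBBBBBBB
BBBBBBBB
BBBBBBBB
WBBBBBBB
BBBBBBBB
BBBBBBBB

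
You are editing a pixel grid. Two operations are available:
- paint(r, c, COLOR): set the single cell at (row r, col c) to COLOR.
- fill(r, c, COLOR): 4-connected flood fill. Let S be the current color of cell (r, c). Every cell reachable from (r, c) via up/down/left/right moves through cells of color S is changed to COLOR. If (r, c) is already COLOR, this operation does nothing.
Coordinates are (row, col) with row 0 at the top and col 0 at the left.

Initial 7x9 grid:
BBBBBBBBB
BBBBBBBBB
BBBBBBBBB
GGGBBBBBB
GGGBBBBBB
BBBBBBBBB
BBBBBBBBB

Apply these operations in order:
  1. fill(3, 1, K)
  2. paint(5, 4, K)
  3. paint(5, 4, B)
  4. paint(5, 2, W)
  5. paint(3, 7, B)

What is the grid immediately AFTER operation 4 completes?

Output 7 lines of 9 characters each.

Answer: BBBBBBBBB
BBBBBBBBB
BBBBBBBBB
KKKBBBBBB
KKKBBBBBB
BBWBBBBBB
BBBBBBBBB

Derivation:
After op 1 fill(3,1,K) [6 cells changed]:
BBBBBBBBB
BBBBBBBBB
BBBBBBBBB
KKKBBBBBB
KKKBBBBBB
BBBBBBBBB
BBBBBBBBB
After op 2 paint(5,4,K):
BBBBBBBBB
BBBBBBBBB
BBBBBBBBB
KKKBBBBBB
KKKBBBBBB
BBBBKBBBB
BBBBBBBBB
After op 3 paint(5,4,B):
BBBBBBBBB
BBBBBBBBB
BBBBBBBBB
KKKBBBBBB
KKKBBBBBB
BBBBBBBBB
BBBBBBBBB
After op 4 paint(5,2,W):
BBBBBBBBB
BBBBBBBBB
BBBBBBBBB
KKKBBBBBB
KKKBBBBBB
BBWBBBBBB
BBBBBBBBB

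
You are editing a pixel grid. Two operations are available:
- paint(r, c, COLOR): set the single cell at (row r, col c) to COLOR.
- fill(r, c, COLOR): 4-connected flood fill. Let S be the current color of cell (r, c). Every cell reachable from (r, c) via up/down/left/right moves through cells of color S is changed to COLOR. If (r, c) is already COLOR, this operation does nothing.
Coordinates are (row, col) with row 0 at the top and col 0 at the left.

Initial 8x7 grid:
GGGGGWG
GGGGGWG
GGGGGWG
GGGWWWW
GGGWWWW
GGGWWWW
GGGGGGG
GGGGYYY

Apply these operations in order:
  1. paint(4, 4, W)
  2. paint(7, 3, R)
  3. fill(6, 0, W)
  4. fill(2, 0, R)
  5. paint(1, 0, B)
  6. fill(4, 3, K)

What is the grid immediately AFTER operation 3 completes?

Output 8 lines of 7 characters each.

After op 1 paint(4,4,W):
GGGGGWG
GGGGGWG
GGGGGWG
GGGWWWW
GGGWWWW
GGGWWWW
GGGGGGG
GGGGYYY
After op 2 paint(7,3,R):
GGGGGWG
GGGGGWG
GGGGGWG
GGGWWWW
GGGWWWW
GGGWWWW
GGGGGGG
GGGRYYY
After op 3 fill(6,0,W) [34 cells changed]:
WWWWWWG
WWWWWWG
WWWWWWG
WWWWWWW
WWWWWWW
WWWWWWW
WWWWWWW
WWWRYYY

Answer: WWWWWWG
WWWWWWG
WWWWWWG
WWWWWWW
WWWWWWW
WWWWWWW
WWWWWWW
WWWRYYY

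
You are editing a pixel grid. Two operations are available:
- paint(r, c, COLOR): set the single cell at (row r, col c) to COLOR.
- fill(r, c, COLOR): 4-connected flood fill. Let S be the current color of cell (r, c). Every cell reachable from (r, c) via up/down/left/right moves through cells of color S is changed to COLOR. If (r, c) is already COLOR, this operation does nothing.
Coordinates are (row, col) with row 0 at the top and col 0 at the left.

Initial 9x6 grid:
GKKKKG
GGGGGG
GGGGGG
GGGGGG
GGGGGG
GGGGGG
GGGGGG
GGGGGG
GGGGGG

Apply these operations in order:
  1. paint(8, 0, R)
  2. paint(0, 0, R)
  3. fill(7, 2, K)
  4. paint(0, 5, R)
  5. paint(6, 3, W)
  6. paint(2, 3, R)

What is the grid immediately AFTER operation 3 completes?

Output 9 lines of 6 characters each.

After op 1 paint(8,0,R):
GKKKKG
GGGGGG
GGGGGG
GGGGGG
GGGGGG
GGGGGG
GGGGGG
GGGGGG
RGGGGG
After op 2 paint(0,0,R):
RKKKKG
GGGGGG
GGGGGG
GGGGGG
GGGGGG
GGGGGG
GGGGGG
GGGGGG
RGGGGG
After op 3 fill(7,2,K) [48 cells changed]:
RKKKKK
KKKKKK
KKKKKK
KKKKKK
KKKKKK
KKKKKK
KKKKKK
KKKKKK
RKKKKK

Answer: RKKKKK
KKKKKK
KKKKKK
KKKKKK
KKKKKK
KKKKKK
KKKKKK
KKKKKK
RKKKKK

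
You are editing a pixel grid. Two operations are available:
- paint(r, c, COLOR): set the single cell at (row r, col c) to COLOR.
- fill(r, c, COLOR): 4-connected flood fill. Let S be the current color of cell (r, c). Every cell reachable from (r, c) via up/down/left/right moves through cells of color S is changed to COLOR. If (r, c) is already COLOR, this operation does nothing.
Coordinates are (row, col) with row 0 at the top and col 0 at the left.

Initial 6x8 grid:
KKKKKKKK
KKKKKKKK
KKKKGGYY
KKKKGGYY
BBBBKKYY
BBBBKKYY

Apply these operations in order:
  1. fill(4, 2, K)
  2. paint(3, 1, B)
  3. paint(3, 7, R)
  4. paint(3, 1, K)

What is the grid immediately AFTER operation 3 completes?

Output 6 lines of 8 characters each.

Answer: KKKKKKKK
KKKKKKKK
KKKKGGYY
KBKKGGYR
KKKKKKYY
KKKKKKYY

Derivation:
After op 1 fill(4,2,K) [8 cells changed]:
KKKKKKKK
KKKKKKKK
KKKKGGYY
KKKKGGYY
KKKKKKYY
KKKKKKYY
After op 2 paint(3,1,B):
KKKKKKKK
KKKKKKKK
KKKKGGYY
KBKKGGYY
KKKKKKYY
KKKKKKYY
After op 3 paint(3,7,R):
KKKKKKKK
KKKKKKKK
KKKKGGYY
KBKKGGYR
KKKKKKYY
KKKKKKYY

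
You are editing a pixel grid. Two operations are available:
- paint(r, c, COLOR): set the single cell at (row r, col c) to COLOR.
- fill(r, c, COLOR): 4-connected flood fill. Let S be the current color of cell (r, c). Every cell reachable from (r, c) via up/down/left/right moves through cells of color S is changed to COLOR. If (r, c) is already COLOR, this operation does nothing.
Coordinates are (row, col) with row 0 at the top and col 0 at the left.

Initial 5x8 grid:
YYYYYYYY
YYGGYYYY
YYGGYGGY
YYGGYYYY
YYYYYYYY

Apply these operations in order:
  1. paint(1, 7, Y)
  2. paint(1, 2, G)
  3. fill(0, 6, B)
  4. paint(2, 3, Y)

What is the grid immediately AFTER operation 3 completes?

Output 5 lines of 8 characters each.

Answer: BBBBBBBB
BBGGBBBB
BBGGBGGB
BBGGBBBB
BBBBBBBB

Derivation:
After op 1 paint(1,7,Y):
YYYYYYYY
YYGGYYYY
YYGGYGGY
YYGGYYYY
YYYYYYYY
After op 2 paint(1,2,G):
YYYYYYYY
YYGGYYYY
YYGGYGGY
YYGGYYYY
YYYYYYYY
After op 3 fill(0,6,B) [32 cells changed]:
BBBBBBBB
BBGGBBBB
BBGGBGGB
BBGGBBBB
BBBBBBBB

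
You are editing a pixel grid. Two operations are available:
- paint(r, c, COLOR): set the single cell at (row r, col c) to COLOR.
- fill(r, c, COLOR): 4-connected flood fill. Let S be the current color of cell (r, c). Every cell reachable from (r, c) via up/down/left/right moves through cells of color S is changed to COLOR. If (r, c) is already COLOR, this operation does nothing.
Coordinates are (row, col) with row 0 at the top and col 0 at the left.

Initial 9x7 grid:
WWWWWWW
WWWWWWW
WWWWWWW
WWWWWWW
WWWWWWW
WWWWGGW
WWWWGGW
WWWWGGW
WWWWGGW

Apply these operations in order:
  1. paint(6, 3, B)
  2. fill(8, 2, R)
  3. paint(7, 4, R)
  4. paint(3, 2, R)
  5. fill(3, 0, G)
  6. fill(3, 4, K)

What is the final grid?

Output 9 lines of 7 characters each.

Answer: KKKKKKK
KKKKKKK
KKKKKKK
KKKKKKK
KKKKKKK
KKKKKKK
KKKBKKK
KKKKKKK
KKKKKKK

Derivation:
After op 1 paint(6,3,B):
WWWWWWW
WWWWWWW
WWWWWWW
WWWWWWW
WWWWWWW
WWWWGGW
WWWBGGW
WWWWGGW
WWWWGGW
After op 2 fill(8,2,R) [54 cells changed]:
RRRRRRR
RRRRRRR
RRRRRRR
RRRRRRR
RRRRRRR
RRRRGGR
RRRBGGR
RRRRGGR
RRRRGGR
After op 3 paint(7,4,R):
RRRRRRR
RRRRRRR
RRRRRRR
RRRRRRR
RRRRRRR
RRRRGGR
RRRBGGR
RRRRRGR
RRRRGGR
After op 4 paint(3,2,R):
RRRRRRR
RRRRRRR
RRRRRRR
RRRRRRR
RRRRRRR
RRRRGGR
RRRBGGR
RRRRRGR
RRRRGGR
After op 5 fill(3,0,G) [55 cells changed]:
GGGGGGG
GGGGGGG
GGGGGGG
GGGGGGG
GGGGGGG
GGGGGGG
GGGBGGG
GGGGGGG
GGGGGGG
After op 6 fill(3,4,K) [62 cells changed]:
KKKKKKK
KKKKKKK
KKKKKKK
KKKKKKK
KKKKKKK
KKKKKKK
KKKBKKK
KKKKKKK
KKKKKKK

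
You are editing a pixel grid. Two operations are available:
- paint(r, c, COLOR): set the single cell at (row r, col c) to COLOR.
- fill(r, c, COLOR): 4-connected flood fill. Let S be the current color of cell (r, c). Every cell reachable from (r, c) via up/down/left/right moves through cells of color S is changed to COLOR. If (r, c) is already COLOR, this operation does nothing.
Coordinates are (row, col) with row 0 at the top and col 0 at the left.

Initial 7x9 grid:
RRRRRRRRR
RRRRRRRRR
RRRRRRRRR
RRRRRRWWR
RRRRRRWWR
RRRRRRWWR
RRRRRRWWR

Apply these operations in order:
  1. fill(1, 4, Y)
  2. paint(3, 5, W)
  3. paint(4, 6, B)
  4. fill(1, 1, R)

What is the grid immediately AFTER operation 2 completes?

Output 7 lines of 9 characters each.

Answer: YYYYYYYYY
YYYYYYYYY
YYYYYYYYY
YYYYYWWWY
YYYYYYWWY
YYYYYYWWY
YYYYYYWWY

Derivation:
After op 1 fill(1,4,Y) [55 cells changed]:
YYYYYYYYY
YYYYYYYYY
YYYYYYYYY
YYYYYYWWY
YYYYYYWWY
YYYYYYWWY
YYYYYYWWY
After op 2 paint(3,5,W):
YYYYYYYYY
YYYYYYYYY
YYYYYYYYY
YYYYYWWWY
YYYYYYWWY
YYYYYYWWY
YYYYYYWWY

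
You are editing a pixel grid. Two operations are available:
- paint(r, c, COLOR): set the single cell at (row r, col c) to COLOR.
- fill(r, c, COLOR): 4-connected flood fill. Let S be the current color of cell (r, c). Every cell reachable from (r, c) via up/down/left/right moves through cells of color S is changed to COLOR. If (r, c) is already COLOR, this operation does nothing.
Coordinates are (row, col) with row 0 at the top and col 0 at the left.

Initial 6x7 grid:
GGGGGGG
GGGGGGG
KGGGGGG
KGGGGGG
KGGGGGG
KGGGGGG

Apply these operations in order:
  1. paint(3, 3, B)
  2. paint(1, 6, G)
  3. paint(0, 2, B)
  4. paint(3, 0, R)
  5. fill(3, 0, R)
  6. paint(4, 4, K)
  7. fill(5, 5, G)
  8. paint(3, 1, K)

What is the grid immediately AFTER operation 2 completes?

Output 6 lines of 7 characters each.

Answer: GGGGGGG
GGGGGGG
KGGGGGG
KGGBGGG
KGGGGGG
KGGGGGG

Derivation:
After op 1 paint(3,3,B):
GGGGGGG
GGGGGGG
KGGGGGG
KGGBGGG
KGGGGGG
KGGGGGG
After op 2 paint(1,6,G):
GGGGGGG
GGGGGGG
KGGGGGG
KGGBGGG
KGGGGGG
KGGGGGG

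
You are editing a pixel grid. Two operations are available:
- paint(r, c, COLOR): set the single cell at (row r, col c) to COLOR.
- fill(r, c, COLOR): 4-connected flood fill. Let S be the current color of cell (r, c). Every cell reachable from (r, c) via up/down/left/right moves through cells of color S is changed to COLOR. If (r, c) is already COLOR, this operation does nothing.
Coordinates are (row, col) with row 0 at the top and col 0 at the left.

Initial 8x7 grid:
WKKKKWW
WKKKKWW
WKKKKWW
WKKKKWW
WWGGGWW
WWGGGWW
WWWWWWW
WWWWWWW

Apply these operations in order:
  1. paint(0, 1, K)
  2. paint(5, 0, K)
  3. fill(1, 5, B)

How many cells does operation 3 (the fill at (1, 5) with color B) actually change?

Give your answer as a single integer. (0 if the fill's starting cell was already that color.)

After op 1 paint(0,1,K):
WKKKKWW
WKKKKWW
WKKKKWW
WKKKKWW
WWGGGWW
WWGGGWW
WWWWWWW
WWWWWWW
After op 2 paint(5,0,K):
WKKKKWW
WKKKKWW
WKKKKWW
WKKKKWW
WWGGGWW
KWGGGWW
WWWWWWW
WWWWWWW
After op 3 fill(1,5,B) [33 cells changed]:
BKKKKBB
BKKKKBB
BKKKKBB
BKKKKBB
BBGGGBB
KBGGGBB
BBBBBBB
BBBBBBB

Answer: 33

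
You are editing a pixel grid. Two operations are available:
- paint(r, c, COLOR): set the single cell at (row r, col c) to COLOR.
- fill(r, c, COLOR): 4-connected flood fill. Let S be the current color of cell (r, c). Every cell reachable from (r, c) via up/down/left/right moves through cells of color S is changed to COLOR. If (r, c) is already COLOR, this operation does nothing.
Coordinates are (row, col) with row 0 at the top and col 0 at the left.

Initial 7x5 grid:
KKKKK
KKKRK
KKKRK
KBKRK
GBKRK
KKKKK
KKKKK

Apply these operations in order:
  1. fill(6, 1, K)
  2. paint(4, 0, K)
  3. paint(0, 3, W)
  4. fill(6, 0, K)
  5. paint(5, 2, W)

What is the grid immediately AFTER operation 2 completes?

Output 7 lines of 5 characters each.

Answer: KKKKK
KKKRK
KKKRK
KBKRK
KBKRK
KKKKK
KKKKK

Derivation:
After op 1 fill(6,1,K) [0 cells changed]:
KKKKK
KKKRK
KKKRK
KBKRK
GBKRK
KKKKK
KKKKK
After op 2 paint(4,0,K):
KKKKK
KKKRK
KKKRK
KBKRK
KBKRK
KKKKK
KKKKK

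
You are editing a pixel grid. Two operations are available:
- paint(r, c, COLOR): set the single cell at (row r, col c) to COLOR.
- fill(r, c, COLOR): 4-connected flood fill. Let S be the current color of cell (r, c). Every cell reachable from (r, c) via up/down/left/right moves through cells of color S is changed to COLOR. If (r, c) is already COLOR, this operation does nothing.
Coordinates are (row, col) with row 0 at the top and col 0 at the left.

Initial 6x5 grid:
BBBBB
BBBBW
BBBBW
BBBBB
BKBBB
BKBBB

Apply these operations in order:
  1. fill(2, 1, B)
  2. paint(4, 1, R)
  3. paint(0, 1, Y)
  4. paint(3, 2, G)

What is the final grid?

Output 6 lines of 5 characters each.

After op 1 fill(2,1,B) [0 cells changed]:
BBBBB
BBBBW
BBBBW
BBBBB
BKBBB
BKBBB
After op 2 paint(4,1,R):
BBBBB
BBBBW
BBBBW
BBBBB
BRBBB
BKBBB
After op 3 paint(0,1,Y):
BYBBB
BBBBW
BBBBW
BBBBB
BRBBB
BKBBB
After op 4 paint(3,2,G):
BYBBB
BBBBW
BBBBW
BBGBB
BRBBB
BKBBB

Answer: BYBBB
BBBBW
BBBBW
BBGBB
BRBBB
BKBBB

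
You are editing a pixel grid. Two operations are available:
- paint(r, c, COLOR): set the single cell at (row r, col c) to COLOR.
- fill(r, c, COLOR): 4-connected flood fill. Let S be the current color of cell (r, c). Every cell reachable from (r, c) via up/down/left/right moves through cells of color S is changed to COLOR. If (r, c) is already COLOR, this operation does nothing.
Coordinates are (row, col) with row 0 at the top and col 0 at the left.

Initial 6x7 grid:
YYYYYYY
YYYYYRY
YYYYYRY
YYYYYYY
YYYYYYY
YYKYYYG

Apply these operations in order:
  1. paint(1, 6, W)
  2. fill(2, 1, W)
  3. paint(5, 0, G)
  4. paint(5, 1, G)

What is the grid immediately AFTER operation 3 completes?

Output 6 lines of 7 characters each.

Answer: WWWWWWW
WWWWWRW
WWWWWRW
WWWWWWW
WWWWWWW
GWKWWWG

Derivation:
After op 1 paint(1,6,W):
YYYYYYY
YYYYYRW
YYYYYRY
YYYYYYY
YYYYYYY
YYKYYYG
After op 2 fill(2,1,W) [37 cells changed]:
WWWWWWW
WWWWWRW
WWWWWRW
WWWWWWW
WWWWWWW
WWKWWWG
After op 3 paint(5,0,G):
WWWWWWW
WWWWWRW
WWWWWRW
WWWWWWW
WWWWWWW
GWKWWWG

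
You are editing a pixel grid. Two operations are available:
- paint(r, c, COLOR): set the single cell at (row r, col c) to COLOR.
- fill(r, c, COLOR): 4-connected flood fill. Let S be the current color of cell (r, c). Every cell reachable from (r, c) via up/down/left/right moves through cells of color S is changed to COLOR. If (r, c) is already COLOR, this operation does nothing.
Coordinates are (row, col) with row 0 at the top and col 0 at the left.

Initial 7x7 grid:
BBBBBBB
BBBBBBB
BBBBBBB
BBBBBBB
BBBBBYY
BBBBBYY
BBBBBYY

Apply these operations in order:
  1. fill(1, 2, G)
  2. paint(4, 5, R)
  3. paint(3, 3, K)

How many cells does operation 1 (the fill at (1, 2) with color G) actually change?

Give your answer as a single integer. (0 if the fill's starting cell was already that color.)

After op 1 fill(1,2,G) [43 cells changed]:
GGGGGGG
GGGGGGG
GGGGGGG
GGGGGGG
GGGGGYY
GGGGGYY
GGGGGYY

Answer: 43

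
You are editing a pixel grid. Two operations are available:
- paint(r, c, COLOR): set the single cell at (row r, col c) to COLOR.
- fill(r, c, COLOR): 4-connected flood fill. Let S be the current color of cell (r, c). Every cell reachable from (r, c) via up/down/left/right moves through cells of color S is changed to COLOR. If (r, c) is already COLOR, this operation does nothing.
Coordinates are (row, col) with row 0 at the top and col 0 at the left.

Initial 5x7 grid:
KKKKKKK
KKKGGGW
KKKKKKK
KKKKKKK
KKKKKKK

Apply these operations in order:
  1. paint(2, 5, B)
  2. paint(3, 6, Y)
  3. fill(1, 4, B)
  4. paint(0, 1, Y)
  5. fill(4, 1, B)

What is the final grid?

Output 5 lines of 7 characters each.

After op 1 paint(2,5,B):
KKKKKKK
KKKGGGW
KKKKKBK
KKKKKKK
KKKKKKK
After op 2 paint(3,6,Y):
KKKKKKK
KKKGGGW
KKKKKBK
KKKKKKY
KKKKKKK
After op 3 fill(1,4,B) [3 cells changed]:
KKKKKKK
KKKBBBW
KKKKKBK
KKKKKKY
KKKKKKK
After op 4 paint(0,1,Y):
KYKKKKK
KKKBBBW
KKKKKBK
KKKKKKY
KKKKKKK
After op 5 fill(4,1,B) [27 cells changed]:
BYBBBBB
BBBBBBW
BBBBBBK
BBBBBBY
BBBBBBB

Answer: BYBBBBB
BBBBBBW
BBBBBBK
BBBBBBY
BBBBBBB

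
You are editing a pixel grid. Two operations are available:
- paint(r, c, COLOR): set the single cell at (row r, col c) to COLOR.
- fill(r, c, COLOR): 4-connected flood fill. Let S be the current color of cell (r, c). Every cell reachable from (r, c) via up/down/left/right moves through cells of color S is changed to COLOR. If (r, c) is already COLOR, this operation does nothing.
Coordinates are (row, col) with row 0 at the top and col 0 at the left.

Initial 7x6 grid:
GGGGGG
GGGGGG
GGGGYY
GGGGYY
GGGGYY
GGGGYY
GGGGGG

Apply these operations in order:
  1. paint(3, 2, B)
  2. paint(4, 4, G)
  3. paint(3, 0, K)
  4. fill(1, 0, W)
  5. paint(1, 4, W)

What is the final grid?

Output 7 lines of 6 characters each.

Answer: WWWWWW
WWWWWW
WWWWYY
KWBWYY
WWWWWY
WWWWYY
WWWWWW

Derivation:
After op 1 paint(3,2,B):
GGGGGG
GGGGGG
GGGGYY
GGBGYY
GGGGYY
GGGGYY
GGGGGG
After op 2 paint(4,4,G):
GGGGGG
GGGGGG
GGGGYY
GGBGYY
GGGGGY
GGGGYY
GGGGGG
After op 3 paint(3,0,K):
GGGGGG
GGGGGG
GGGGYY
KGBGYY
GGGGGY
GGGGYY
GGGGGG
After op 4 fill(1,0,W) [33 cells changed]:
WWWWWW
WWWWWW
WWWWYY
KWBWYY
WWWWWY
WWWWYY
WWWWWW
After op 5 paint(1,4,W):
WWWWWW
WWWWWW
WWWWYY
KWBWYY
WWWWWY
WWWWYY
WWWWWW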